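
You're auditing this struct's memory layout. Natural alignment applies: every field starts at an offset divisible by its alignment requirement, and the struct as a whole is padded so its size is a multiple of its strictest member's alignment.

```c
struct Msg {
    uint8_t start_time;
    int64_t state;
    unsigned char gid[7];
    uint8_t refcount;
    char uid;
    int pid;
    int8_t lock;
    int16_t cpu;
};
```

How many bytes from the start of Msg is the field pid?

28

start_time at 0 (size 1, align 1) → ends 1
pad 7 to align 8 for state
state at 8 (size 8, align 8) → ends 16
gid at 16 (size 7, align 1) → ends 23
refcount at 23 (size 1, align 1) → ends 24
uid at 24 (size 1, align 1) → ends 25
pad 3 to align 4 for pid
pid at 28 (size 4, align 4) → ends 32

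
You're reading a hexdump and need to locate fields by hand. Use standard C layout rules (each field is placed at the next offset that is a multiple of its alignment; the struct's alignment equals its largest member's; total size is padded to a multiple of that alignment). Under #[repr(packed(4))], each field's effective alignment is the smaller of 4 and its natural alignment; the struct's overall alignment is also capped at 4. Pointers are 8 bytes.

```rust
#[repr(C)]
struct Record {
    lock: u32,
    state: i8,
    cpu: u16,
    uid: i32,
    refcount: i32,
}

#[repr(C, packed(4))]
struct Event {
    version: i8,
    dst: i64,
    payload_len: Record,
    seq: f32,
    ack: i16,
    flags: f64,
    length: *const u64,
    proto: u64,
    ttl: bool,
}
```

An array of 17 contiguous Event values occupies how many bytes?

1088

Record: 0..4  lock  (4B, 4-aligned); 4..5  state  (1B, 1-aligned); 5..6  -- padding (1B); 6..8  cpu  (2B, 2-aligned); 8..12  uid  (4B, 4-aligned); 12..16  refcount  (4B, 4-aligned); sizeof = 16, alignof = 4
0..1  version  (1B, 1-aligned)
1..4  -- padding (3B)
4..12  dst  (8B, 4-aligned)
12..28  payload_len  (16B, 4-aligned)
28..32  seq  (4B, 4-aligned)
32..34  ack  (2B, 2-aligned)
34..36  -- padding (2B)
36..44  flags  (8B, 4-aligned)
44..52  length  (8B, 4-aligned)
52..60  proto  (8B, 4-aligned)
60..61  ttl  (1B, 1-aligned)
61..64  -- tail padding (3B)
sizeof = 64, alignof = 4
array of 17: 17 × 64 = 1088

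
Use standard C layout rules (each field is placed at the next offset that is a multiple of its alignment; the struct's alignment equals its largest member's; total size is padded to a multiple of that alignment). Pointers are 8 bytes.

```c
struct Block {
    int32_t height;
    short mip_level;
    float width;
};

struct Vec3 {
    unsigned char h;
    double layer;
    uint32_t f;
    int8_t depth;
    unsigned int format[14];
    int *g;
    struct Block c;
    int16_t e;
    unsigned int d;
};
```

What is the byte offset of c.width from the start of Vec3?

96

Block: height at 0 (size 4, align 4) → ends 4; mip_level at 4 (size 2, align 2) → ends 6; pad 2 to align 4 for width; width at 8 (size 4, align 4) → ends 12; total 12 bytes, alignment 4
h at 0 (size 1, align 1) → ends 1
pad 7 to align 8 for layer
layer at 8 (size 8, align 8) → ends 16
f at 16 (size 4, align 4) → ends 20
depth at 20 (size 1, align 1) → ends 21
pad 3 to align 4 for format
format at 24 (size 56, align 4) → ends 80
g at 80 (size 8, align 8) → ends 88
c at 88 (size 12, align 4) → ends 100
within Block: width at 8
88 + 8 = 96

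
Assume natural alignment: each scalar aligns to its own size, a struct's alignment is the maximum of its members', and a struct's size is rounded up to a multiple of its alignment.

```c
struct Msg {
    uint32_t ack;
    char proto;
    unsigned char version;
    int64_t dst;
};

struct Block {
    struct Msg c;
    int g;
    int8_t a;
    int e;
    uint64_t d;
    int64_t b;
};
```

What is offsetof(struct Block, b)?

40

Msg: ack at 0 (size 4, align 4) → ends 4; proto at 4 (size 1, align 1) → ends 5; version at 5 (size 1, align 1) → ends 6; pad 2 to align 8 for dst; dst at 8 (size 8, align 8) → ends 16; total 16 bytes, alignment 8
c at 0 (size 16, align 8) → ends 16
g at 16 (size 4, align 4) → ends 20
a at 20 (size 1, align 1) → ends 21
pad 3 to align 4 for e
e at 24 (size 4, align 4) → ends 28
pad 4 to align 8 for d
d at 32 (size 8, align 8) → ends 40
b at 40 (size 8, align 8) → ends 48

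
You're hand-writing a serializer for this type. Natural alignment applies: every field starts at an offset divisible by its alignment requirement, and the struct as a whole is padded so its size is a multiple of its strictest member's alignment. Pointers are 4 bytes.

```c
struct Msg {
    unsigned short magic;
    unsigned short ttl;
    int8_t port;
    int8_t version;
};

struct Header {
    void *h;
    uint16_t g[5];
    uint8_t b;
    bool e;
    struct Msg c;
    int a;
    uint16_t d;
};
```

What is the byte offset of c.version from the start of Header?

21

Msg: 0..2  magic  (2B, 2-aligned); 2..4  ttl  (2B, 2-aligned); 4..5  port  (1B, 1-aligned); 5..6  version  (1B, 1-aligned); sizeof = 6, alignof = 2
0..4  h  (4B, 4-aligned)
4..14  g  (10B, 2-aligned)
14..15  b  (1B, 1-aligned)
15..16  e  (1B, 1-aligned)
16..22  c  (6B, 2-aligned)
within Msg: version at 5
16 + 5 = 21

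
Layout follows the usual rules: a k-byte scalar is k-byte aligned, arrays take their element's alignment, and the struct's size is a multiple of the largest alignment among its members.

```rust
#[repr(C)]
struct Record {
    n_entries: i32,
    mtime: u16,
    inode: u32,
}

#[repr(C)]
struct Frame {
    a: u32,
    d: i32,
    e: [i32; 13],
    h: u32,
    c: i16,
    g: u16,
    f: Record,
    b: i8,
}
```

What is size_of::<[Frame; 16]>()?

1344

Record: @0: n_entries [4B, align 4] → 4; @4: mtime [2B, align 2] → 6; +2 pad (align 4); @8: inode [4B, align 4] → 12; size 12, align 4
@0: a [4B, align 4] → 4
@4: d [4B, align 4] → 8
@8: e [52B, align 4] → 60
@60: h [4B, align 4] → 64
@64: c [2B, align 2] → 66
@66: g [2B, align 2] → 68
@68: f [12B, align 4] → 80
@80: b [1B, align 1] → 81
+3 tail pad (align 4)
size 84, align 4
array of 16: 16 × 84 = 1344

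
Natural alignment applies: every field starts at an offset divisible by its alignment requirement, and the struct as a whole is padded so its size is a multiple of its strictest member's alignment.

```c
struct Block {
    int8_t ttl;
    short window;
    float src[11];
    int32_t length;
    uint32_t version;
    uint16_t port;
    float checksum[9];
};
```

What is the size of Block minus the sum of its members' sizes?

0..1  ttl  (1B, 1-aligned)
1..2  -- padding (1B)
2..4  window  (2B, 2-aligned)
4..48  src  (44B, 4-aligned)
48..52  length  (4B, 4-aligned)
52..56  version  (4B, 4-aligned)
56..58  port  (2B, 2-aligned)
58..60  -- padding (2B)
60..96  checksum  (36B, 4-aligned)
sizeof = 96, alignof = 4
data bytes 93, size 96 → padding 3

3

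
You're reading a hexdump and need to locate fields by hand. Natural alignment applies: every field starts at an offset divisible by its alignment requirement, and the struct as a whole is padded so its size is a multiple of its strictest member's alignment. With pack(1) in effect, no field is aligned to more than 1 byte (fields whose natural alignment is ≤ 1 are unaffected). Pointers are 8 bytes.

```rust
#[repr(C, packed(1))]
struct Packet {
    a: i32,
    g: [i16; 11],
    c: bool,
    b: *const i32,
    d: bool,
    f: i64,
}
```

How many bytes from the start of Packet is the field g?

4

0..4  a  (4B, 1-aligned)
4..26  g  (22B, 1-aligned)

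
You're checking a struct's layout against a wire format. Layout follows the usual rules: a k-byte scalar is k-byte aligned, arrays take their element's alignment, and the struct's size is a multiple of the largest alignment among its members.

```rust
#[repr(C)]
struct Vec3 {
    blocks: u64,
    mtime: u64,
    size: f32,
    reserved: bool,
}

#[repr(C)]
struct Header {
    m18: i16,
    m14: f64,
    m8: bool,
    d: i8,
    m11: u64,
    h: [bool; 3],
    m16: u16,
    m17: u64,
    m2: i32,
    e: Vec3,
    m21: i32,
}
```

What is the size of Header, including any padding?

88

Vec3: blocks at 0 (size 8, align 8) → ends 8; mtime at 8 (size 8, align 8) → ends 16; size at 16 (size 4, align 4) → ends 20; reserved at 20 (size 1, align 1) → ends 21; tail pad 3 to reach multiple of 8; total 24 bytes, alignment 8
m18 at 0 (size 2, align 2) → ends 2
pad 6 to align 8 for m14
m14 at 8 (size 8, align 8) → ends 16
m8 at 16 (size 1, align 1) → ends 17
d at 17 (size 1, align 1) → ends 18
pad 6 to align 8 for m11
m11 at 24 (size 8, align 8) → ends 32
h at 32 (size 3, align 1) → ends 35
pad 1 to align 2 for m16
m16 at 36 (size 2, align 2) → ends 38
pad 2 to align 8 for m17
m17 at 40 (size 8, align 8) → ends 48
m2 at 48 (size 4, align 4) → ends 52
pad 4 to align 8 for e
e at 56 (size 24, align 8) → ends 80
m21 at 80 (size 4, align 4) → ends 84
tail pad 4 to reach multiple of 8
total 88 bytes, alignment 8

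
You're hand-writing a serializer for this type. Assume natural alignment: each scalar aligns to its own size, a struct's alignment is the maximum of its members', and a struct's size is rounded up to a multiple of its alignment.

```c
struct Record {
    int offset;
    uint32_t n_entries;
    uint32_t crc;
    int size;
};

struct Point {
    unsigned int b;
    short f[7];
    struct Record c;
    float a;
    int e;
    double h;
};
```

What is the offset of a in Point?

36

Record: offset at 0 (size 4, align 4) → ends 4; n_entries at 4 (size 4, align 4) → ends 8; crc at 8 (size 4, align 4) → ends 12; size at 12 (size 4, align 4) → ends 16; total 16 bytes, alignment 4
b at 0 (size 4, align 4) → ends 4
f at 4 (size 14, align 2) → ends 18
pad 2 to align 4 for c
c at 20 (size 16, align 4) → ends 36
a at 36 (size 4, align 4) → ends 40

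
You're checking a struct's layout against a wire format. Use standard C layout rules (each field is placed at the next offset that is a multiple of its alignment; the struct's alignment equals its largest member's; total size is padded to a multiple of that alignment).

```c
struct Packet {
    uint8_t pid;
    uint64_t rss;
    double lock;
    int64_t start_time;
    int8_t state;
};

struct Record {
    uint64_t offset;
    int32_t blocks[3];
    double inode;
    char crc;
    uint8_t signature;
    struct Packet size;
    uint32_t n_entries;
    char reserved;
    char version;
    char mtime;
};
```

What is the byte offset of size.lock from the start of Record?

Packet: @0: pid [1B, align 1] → 1; +7 pad (align 8); @8: rss [8B, align 8] → 16; @16: lock [8B, align 8] → 24; @24: start_time [8B, align 8] → 32; @32: state [1B, align 1] → 33; +7 tail pad (align 8); size 40, align 8
@0: offset [8B, align 8] → 8
@8: blocks [12B, align 4] → 20
+4 pad (align 8)
@24: inode [8B, align 8] → 32
@32: crc [1B, align 1] → 33
@33: signature [1B, align 1] → 34
+6 pad (align 8)
@40: size [40B, align 8] → 80
within Packet: lock at 16
40 + 16 = 56

56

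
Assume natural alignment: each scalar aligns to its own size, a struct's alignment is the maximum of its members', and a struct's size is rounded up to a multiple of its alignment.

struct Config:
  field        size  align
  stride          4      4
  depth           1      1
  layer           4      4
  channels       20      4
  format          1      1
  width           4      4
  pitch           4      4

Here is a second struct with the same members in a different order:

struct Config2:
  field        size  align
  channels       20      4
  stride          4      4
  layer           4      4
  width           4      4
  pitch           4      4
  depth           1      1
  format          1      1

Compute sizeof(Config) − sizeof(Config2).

4

0..4  stride  (4B, 4-aligned)
4..5  depth  (1B, 1-aligned)
5..8  -- padding (3B)
8..12  layer  (4B, 4-aligned)
12..32  channels  (20B, 4-aligned)
32..33  format  (1B, 1-aligned)
33..36  -- padding (3B)
36..40  width  (4B, 4-aligned)
40..44  pitch  (4B, 4-aligned)
sizeof = 44, alignof = 4
— Config2 —
0..20  channels  (20B, 4-aligned)
20..24  stride  (4B, 4-aligned)
24..28  layer  (4B, 4-aligned)
28..32  width  (4B, 4-aligned)
32..36  pitch  (4B, 4-aligned)
36..37  depth  (1B, 1-aligned)
37..38  format  (1B, 1-aligned)
38..40  -- tail padding (2B)
sizeof = 40, alignof = 4
44 − 40 = 4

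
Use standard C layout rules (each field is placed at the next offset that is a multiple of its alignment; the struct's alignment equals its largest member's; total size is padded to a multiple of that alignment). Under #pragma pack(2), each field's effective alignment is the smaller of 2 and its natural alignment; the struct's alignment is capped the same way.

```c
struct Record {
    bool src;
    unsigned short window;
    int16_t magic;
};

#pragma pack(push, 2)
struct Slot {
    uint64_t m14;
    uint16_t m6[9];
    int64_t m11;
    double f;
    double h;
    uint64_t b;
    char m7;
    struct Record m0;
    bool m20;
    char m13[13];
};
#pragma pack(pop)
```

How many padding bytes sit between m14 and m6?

0

Record: @0: src [1B, align 1] → 1; +1 pad (align 2); @2: window [2B, align 2] → 4; @4: magic [2B, align 2] → 6; size 6, align 2
@0: m14 [8B, align 2] → 8
@8: m6 [18B, align 2] → 26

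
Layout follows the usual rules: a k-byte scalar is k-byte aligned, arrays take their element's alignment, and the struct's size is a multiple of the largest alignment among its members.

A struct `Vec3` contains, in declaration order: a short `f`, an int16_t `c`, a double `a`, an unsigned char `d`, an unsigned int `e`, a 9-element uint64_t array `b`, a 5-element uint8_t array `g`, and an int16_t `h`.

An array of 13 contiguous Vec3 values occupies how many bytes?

0..2  f  (2B, 2-aligned)
2..4  c  (2B, 2-aligned)
4..8  -- padding (4B)
8..16  a  (8B, 8-aligned)
16..17  d  (1B, 1-aligned)
17..20  -- padding (3B)
20..24  e  (4B, 4-aligned)
24..96  b  (72B, 8-aligned)
96..101  g  (5B, 1-aligned)
101..102  -- padding (1B)
102..104  h  (2B, 2-aligned)
sizeof = 104, alignof = 8
array of 13: 13 × 104 = 1352

1352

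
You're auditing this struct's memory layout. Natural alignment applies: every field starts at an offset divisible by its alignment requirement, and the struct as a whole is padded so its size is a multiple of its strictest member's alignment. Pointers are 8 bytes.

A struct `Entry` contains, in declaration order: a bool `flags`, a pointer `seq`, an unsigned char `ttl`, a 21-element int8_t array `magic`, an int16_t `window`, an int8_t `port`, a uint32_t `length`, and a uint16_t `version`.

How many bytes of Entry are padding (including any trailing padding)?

16

@0: flags [1B, align 1] → 1
+7 pad (align 8)
@8: seq [8B, align 8] → 16
@16: ttl [1B, align 1] → 17
@17: magic [21B, align 1] → 38
@38: window [2B, align 2] → 40
@40: port [1B, align 1] → 41
+3 pad (align 4)
@44: length [4B, align 4] → 48
@48: version [2B, align 2] → 50
+6 tail pad (align 8)
size 56, align 8
data bytes 40, size 56 → padding 16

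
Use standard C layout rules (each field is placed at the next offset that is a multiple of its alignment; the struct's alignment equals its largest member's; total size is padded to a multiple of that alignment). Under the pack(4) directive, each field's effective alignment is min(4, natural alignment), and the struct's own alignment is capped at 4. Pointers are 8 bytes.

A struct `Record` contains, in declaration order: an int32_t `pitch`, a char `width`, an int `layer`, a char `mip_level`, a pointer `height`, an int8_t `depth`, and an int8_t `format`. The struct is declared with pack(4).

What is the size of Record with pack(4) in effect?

28

@0: pitch [4B, align 4] → 4
@4: width [1B, align 1] → 5
+3 pad (align 4)
@8: layer [4B, align 4] → 12
@12: mip_level [1B, align 1] → 13
+3 pad (align 4)
@16: height [8B, align 4] → 24
@24: depth [1B, align 1] → 25
@25: format [1B, align 1] → 26
+2 tail pad (align 4)
size 28, align 4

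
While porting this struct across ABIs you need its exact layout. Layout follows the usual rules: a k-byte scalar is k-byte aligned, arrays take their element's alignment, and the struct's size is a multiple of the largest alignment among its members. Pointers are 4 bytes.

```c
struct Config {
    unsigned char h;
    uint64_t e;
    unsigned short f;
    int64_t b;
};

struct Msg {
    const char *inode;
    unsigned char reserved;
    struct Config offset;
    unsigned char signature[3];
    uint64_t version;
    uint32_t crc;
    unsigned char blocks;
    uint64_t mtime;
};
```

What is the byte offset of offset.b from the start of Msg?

Config: @0: h [1B, align 1] → 1; +7 pad (align 8); @8: e [8B, align 8] → 16; @16: f [2B, align 2] → 18; +6 pad (align 8); @24: b [8B, align 8] → 32; size 32, align 8
@0: inode [4B, align 4] → 4
@4: reserved [1B, align 1] → 5
+3 pad (align 8)
@8: offset [32B, align 8] → 40
within Config: b at 24
8 + 24 = 32

32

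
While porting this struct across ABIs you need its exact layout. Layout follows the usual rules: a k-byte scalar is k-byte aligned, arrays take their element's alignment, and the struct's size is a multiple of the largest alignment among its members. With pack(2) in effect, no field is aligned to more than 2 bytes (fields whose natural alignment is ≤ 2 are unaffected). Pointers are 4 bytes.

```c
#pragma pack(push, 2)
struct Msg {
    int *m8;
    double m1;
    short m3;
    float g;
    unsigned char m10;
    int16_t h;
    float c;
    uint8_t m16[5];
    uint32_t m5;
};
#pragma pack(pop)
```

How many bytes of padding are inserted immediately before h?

m8 at 0 (size 4, align 2) → ends 4
m1 at 4 (size 8, align 2) → ends 12
m3 at 12 (size 2, align 2) → ends 14
g at 14 (size 4, align 2) → ends 18
m10 at 18 (size 1, align 1) → ends 19
pad 1 to align 2 for h
h at 20 (size 2, align 2) → ends 22

1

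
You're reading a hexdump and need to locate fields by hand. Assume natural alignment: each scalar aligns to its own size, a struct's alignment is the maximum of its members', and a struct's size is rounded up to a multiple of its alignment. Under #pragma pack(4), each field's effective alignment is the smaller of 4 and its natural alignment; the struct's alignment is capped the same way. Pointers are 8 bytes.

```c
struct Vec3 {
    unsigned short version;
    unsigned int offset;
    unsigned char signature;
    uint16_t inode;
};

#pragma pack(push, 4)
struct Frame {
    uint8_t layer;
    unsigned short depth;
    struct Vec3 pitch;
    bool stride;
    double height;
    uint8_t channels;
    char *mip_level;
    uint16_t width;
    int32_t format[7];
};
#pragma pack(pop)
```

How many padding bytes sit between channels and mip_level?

3

Vec3: @0: version [2B, align 2] → 2; +2 pad (align 4); @4: offset [4B, align 4] → 8; @8: signature [1B, align 1] → 9; +1 pad (align 2); @10: inode [2B, align 2] → 12; size 12, align 4
@0: layer [1B, align 1] → 1
+1 pad (align 2)
@2: depth [2B, align 2] → 4
@4: pitch [12B, align 4] → 16
@16: stride [1B, align 1] → 17
+3 pad (align 4)
@20: height [8B, align 4] → 28
@28: channels [1B, align 1] → 29
+3 pad (align 4)
@32: mip_level [8B, align 4] → 40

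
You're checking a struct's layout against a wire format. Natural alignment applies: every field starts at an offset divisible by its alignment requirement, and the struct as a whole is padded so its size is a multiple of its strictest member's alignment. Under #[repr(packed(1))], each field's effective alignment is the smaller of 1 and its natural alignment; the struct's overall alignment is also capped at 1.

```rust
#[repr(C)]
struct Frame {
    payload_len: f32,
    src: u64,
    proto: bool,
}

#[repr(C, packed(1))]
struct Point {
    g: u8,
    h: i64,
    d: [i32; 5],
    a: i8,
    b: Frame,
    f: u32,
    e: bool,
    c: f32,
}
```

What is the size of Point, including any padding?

Frame: 0..4  payload_len  (4B, 4-aligned); 4..8  -- padding (4B); 8..16  src  (8B, 8-aligned); 16..17  proto  (1B, 1-aligned); 17..24  -- tail padding (7B); sizeof = 24, alignof = 8
0..1  g  (1B, 1-aligned)
1..9  h  (8B, 1-aligned)
9..29  d  (20B, 1-aligned)
29..30  a  (1B, 1-aligned)
30..54  b  (24B, 1-aligned)
54..58  f  (4B, 1-aligned)
58..59  e  (1B, 1-aligned)
59..63  c  (4B, 1-aligned)
sizeof = 63, alignof = 1

63 bytes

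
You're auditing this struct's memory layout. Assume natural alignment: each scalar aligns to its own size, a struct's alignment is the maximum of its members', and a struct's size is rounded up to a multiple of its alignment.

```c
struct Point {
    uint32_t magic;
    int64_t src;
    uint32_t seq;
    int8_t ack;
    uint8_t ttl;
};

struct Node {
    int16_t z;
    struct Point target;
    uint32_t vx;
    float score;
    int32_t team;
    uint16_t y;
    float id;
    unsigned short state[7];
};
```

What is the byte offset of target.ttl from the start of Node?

29

Point: @0: magic [4B, align 4] → 4; +4 pad (align 8); @8: src [8B, align 8] → 16; @16: seq [4B, align 4] → 20; @20: ack [1B, align 1] → 21; @21: ttl [1B, align 1] → 22; +2 tail pad (align 8); size 24, align 8
@0: z [2B, align 2] → 2
+6 pad (align 8)
@8: target [24B, align 8] → 32
within Point: ttl at 21
8 + 21 = 29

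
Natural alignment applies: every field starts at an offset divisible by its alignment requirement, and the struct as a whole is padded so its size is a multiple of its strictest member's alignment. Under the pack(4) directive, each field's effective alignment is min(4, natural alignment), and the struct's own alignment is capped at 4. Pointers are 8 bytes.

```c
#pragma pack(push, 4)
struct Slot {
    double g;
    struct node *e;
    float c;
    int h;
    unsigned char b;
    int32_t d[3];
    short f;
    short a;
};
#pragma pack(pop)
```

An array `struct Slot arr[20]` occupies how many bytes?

880

0..8  g  (8B, 4-aligned)
8..16  e  (8B, 4-aligned)
16..20  c  (4B, 4-aligned)
20..24  h  (4B, 4-aligned)
24..25  b  (1B, 1-aligned)
25..28  -- padding (3B)
28..40  d  (12B, 4-aligned)
40..42  f  (2B, 2-aligned)
42..44  a  (2B, 2-aligned)
sizeof = 44, alignof = 4
array of 20: 20 × 44 = 880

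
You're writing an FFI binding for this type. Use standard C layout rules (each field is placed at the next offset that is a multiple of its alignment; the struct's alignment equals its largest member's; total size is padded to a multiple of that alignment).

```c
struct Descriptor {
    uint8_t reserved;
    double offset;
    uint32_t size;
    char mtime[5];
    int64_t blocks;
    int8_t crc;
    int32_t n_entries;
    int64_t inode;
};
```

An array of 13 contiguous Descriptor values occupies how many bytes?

728

0..1  reserved  (1B, 1-aligned)
1..8  -- padding (7B)
8..16  offset  (8B, 8-aligned)
16..20  size  (4B, 4-aligned)
20..25  mtime  (5B, 1-aligned)
25..32  -- padding (7B)
32..40  blocks  (8B, 8-aligned)
40..41  crc  (1B, 1-aligned)
41..44  -- padding (3B)
44..48  n_entries  (4B, 4-aligned)
48..56  inode  (8B, 8-aligned)
sizeof = 56, alignof = 8
array of 13: 13 × 56 = 728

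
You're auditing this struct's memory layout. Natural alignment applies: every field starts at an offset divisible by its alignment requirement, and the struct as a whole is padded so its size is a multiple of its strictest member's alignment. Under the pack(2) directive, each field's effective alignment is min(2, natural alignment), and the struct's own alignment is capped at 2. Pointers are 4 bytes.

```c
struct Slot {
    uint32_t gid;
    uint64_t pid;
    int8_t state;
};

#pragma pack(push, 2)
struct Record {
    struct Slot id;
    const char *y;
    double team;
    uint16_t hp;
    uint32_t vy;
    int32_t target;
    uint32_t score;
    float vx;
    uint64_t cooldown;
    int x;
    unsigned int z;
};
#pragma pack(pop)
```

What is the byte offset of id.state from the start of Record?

Slot: 0..4  gid  (4B, 4-aligned); 4..8  -- padding (4B); 8..16  pid  (8B, 8-aligned); 16..17  state  (1B, 1-aligned); 17..24  -- tail padding (7B); sizeof = 24, alignof = 8
0..24  id  (24B, 2-aligned)
within Slot: state at 16
0 + 16 = 16

16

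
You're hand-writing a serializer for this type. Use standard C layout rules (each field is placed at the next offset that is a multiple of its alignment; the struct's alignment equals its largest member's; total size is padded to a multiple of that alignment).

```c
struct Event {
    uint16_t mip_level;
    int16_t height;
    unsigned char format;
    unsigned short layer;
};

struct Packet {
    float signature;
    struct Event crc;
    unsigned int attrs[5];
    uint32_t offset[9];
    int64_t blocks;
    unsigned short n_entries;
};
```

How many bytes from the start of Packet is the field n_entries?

80

Event: 0..2  mip_level  (2B, 2-aligned); 2..4  height  (2B, 2-aligned); 4..5  format  (1B, 1-aligned); 5..6  -- padding (1B); 6..8  layer  (2B, 2-aligned); sizeof = 8, alignof = 2
0..4  signature  (4B, 4-aligned)
4..12  crc  (8B, 2-aligned)
12..32  attrs  (20B, 4-aligned)
32..68  offset  (36B, 4-aligned)
68..72  -- padding (4B)
72..80  blocks  (8B, 8-aligned)
80..82  n_entries  (2B, 2-aligned)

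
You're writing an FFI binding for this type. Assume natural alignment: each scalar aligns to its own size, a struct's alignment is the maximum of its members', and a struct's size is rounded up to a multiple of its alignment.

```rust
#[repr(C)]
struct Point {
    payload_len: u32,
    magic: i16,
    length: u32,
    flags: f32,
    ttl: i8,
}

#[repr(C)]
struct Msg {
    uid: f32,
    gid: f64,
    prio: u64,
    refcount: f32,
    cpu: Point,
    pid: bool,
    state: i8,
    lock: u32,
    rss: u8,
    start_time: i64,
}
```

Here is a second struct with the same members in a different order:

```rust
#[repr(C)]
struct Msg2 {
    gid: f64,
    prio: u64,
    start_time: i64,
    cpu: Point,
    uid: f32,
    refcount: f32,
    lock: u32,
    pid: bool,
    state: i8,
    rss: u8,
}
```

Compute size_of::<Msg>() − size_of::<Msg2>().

Point: @0: payload_len [4B, align 4] → 4; @4: magic [2B, align 2] → 6; +2 pad (align 4); @8: length [4B, align 4] → 12; @12: flags [4B, align 4] → 16; @16: ttl [1B, align 1] → 17; +3 tail pad (align 4); size 20, align 4
@0: uid [4B, align 4] → 4
+4 pad (align 8)
@8: gid [8B, align 8] → 16
@16: prio [8B, align 8] → 24
@24: refcount [4B, align 4] → 28
@28: cpu [20B, align 4] → 48
@48: pid [1B, align 1] → 49
@49: state [1B, align 1] → 50
+2 pad (align 4)
@52: lock [4B, align 4] → 56
@56: rss [1B, align 1] → 57
+7 pad (align 8)
@64: start_time [8B, align 8] → 72
size 72, align 8
— Msg2 —
@0: gid [8B, align 8] → 8
@8: prio [8B, align 8] → 16
@16: start_time [8B, align 8] → 24
@24: cpu [20B, align 4] → 44
@44: uid [4B, align 4] → 48
@48: refcount [4B, align 4] → 52
@52: lock [4B, align 4] → 56
@56: pid [1B, align 1] → 57
@57: state [1B, align 1] → 58
@58: rss [1B, align 1] → 59
+5 tail pad (align 8)
size 64, align 8
72 − 64 = 8

8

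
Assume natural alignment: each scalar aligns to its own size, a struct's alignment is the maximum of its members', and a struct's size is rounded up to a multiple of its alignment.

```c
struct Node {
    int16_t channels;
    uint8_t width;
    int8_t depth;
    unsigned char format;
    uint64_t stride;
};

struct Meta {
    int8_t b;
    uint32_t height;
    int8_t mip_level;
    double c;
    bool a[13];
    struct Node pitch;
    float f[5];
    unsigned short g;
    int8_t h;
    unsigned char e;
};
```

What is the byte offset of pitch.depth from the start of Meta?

Node: 0..2  channels  (2B, 2-aligned); 2..3  width  (1B, 1-aligned); 3..4  depth  (1B, 1-aligned); 4..5  format  (1B, 1-aligned); 5..8  -- padding (3B); 8..16  stride  (8B, 8-aligned); sizeof = 16, alignof = 8
0..1  b  (1B, 1-aligned)
1..4  -- padding (3B)
4..8  height  (4B, 4-aligned)
8..9  mip_level  (1B, 1-aligned)
9..16  -- padding (7B)
16..24  c  (8B, 8-aligned)
24..37  a  (13B, 1-aligned)
37..40  -- padding (3B)
40..56  pitch  (16B, 8-aligned)
within Node: depth at 3
40 + 3 = 43

43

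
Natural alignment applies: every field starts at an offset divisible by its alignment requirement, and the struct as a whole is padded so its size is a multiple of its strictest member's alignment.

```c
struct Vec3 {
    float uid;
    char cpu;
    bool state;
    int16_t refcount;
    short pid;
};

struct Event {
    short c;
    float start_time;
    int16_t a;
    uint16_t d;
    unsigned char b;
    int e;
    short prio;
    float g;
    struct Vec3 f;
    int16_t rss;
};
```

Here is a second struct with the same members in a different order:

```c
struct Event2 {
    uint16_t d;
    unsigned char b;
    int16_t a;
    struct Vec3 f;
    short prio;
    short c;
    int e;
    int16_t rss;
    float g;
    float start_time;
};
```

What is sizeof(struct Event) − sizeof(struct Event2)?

Vec3: @0: uid [4B, align 4] → 4; @4: cpu [1B, align 1] → 5; @5: state [1B, align 1] → 6; @6: refcount [2B, align 2] → 8; @8: pid [2B, align 2] → 10; +2 tail pad (align 4); size 12, align 4
@0: c [2B, align 2] → 2
+2 pad (align 4)
@4: start_time [4B, align 4] → 8
@8: a [2B, align 2] → 10
@10: d [2B, align 2] → 12
@12: b [1B, align 1] → 13
+3 pad (align 4)
@16: e [4B, align 4] → 20
@20: prio [2B, align 2] → 22
+2 pad (align 4)
@24: g [4B, align 4] → 28
@28: f [12B, align 4] → 40
@40: rss [2B, align 2] → 42
+2 tail pad (align 4)
size 44, align 4
— Event2 —
@0: d [2B, align 2] → 2
@2: b [1B, align 1] → 3
+1 pad (align 2)
@4: a [2B, align 2] → 6
+2 pad (align 4)
@8: f [12B, align 4] → 20
@20: prio [2B, align 2] → 22
@22: c [2B, align 2] → 24
@24: e [4B, align 4] → 28
@28: rss [2B, align 2] → 30
+2 pad (align 4)
@32: g [4B, align 4] → 36
@36: start_time [4B, align 4] → 40
size 40, align 4
44 − 40 = 4

4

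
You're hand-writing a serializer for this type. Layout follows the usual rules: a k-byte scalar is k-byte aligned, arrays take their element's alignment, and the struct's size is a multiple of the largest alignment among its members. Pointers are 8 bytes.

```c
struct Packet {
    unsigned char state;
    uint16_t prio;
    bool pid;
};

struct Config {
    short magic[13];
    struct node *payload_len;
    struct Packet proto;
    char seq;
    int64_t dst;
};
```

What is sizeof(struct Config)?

56

Packet: 0..1  state  (1B, 1-aligned); 1..2  -- padding (1B); 2..4  prio  (2B, 2-aligned); 4..5  pid  (1B, 1-aligned); 5..6  -- tail padding (1B); sizeof = 6, alignof = 2
0..26  magic  (26B, 2-aligned)
26..32  -- padding (6B)
32..40  payload_len  (8B, 8-aligned)
40..46  proto  (6B, 2-aligned)
46..47  seq  (1B, 1-aligned)
47..48  -- padding (1B)
48..56  dst  (8B, 8-aligned)
sizeof = 56, alignof = 8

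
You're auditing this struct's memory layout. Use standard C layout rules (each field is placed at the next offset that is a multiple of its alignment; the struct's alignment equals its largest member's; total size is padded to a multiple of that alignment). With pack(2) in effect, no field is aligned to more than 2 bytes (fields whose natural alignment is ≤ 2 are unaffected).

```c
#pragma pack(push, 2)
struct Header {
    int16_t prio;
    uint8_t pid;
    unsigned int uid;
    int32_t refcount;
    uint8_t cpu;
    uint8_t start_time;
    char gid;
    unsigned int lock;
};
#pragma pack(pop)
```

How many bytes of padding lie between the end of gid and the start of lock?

1

prio at 0 (size 2, align 2) → ends 2
pid at 2 (size 1, align 1) → ends 3
pad 1 to align 2 for uid
uid at 4 (size 4, align 2) → ends 8
refcount at 8 (size 4, align 2) → ends 12
cpu at 12 (size 1, align 1) → ends 13
start_time at 13 (size 1, align 1) → ends 14
gid at 14 (size 1, align 1) → ends 15
pad 1 to align 2 for lock
lock at 16 (size 4, align 2) → ends 20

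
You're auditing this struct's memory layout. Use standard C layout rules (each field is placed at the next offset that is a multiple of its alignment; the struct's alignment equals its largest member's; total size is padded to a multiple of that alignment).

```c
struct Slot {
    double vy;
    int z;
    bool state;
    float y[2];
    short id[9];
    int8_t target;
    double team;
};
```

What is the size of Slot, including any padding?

0..8  vy  (8B, 8-aligned)
8..12  z  (4B, 4-aligned)
12..13  state  (1B, 1-aligned)
13..16  -- padding (3B)
16..24  y  (8B, 4-aligned)
24..42  id  (18B, 2-aligned)
42..43  target  (1B, 1-aligned)
43..48  -- padding (5B)
48..56  team  (8B, 8-aligned)
sizeof = 56, alignof = 8

56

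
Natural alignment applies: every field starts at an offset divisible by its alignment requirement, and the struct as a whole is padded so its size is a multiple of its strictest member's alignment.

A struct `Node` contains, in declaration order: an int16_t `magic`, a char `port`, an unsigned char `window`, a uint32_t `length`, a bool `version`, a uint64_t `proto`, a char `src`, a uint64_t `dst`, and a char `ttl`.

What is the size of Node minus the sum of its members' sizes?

@0: magic [2B, align 2] → 2
@2: port [1B, align 1] → 3
@3: window [1B, align 1] → 4
@4: length [4B, align 4] → 8
@8: version [1B, align 1] → 9
+7 pad (align 8)
@16: proto [8B, align 8] → 24
@24: src [1B, align 1] → 25
+7 pad (align 8)
@32: dst [8B, align 8] → 40
@40: ttl [1B, align 1] → 41
+7 tail pad (align 8)
size 48, align 8
data bytes 27, size 48 → padding 21

21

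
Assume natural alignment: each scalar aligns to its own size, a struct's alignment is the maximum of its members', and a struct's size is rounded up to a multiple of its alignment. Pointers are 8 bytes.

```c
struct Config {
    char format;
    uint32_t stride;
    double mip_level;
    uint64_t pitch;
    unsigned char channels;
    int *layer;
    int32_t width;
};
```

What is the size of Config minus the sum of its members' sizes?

14

@0: format [1B, align 1] → 1
+3 pad (align 4)
@4: stride [4B, align 4] → 8
@8: mip_level [8B, align 8] → 16
@16: pitch [8B, align 8] → 24
@24: channels [1B, align 1] → 25
+7 pad (align 8)
@32: layer [8B, align 8] → 40
@40: width [4B, align 4] → 44
+4 tail pad (align 8)
size 48, align 8
data bytes 34, size 48 → padding 14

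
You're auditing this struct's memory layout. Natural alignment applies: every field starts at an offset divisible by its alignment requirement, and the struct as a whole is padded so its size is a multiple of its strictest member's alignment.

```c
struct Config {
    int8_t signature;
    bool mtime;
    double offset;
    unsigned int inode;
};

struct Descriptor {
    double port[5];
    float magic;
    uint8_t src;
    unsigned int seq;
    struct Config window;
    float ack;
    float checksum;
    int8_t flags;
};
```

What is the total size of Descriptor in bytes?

96

Config: signature at 0 (size 1, align 1) → ends 1; mtime at 1 (size 1, align 1) → ends 2; pad 6 to align 8 for offset; offset at 8 (size 8, align 8) → ends 16; inode at 16 (size 4, align 4) → ends 20; tail pad 4 to reach multiple of 8; total 24 bytes, alignment 8
port at 0 (size 40, align 8) → ends 40
magic at 40 (size 4, align 4) → ends 44
src at 44 (size 1, align 1) → ends 45
pad 3 to align 4 for seq
seq at 48 (size 4, align 4) → ends 52
pad 4 to align 8 for window
window at 56 (size 24, align 8) → ends 80
ack at 80 (size 4, align 4) → ends 84
checksum at 84 (size 4, align 4) → ends 88
flags at 88 (size 1, align 1) → ends 89
tail pad 7 to reach multiple of 8
total 96 bytes, alignment 8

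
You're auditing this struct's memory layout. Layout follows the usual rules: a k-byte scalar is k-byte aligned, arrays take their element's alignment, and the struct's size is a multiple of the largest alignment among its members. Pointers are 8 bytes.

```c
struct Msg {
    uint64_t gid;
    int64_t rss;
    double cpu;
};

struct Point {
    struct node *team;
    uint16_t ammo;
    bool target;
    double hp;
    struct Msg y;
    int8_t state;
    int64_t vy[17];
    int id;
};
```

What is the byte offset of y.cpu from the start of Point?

40

Msg: 0..8  gid  (8B, 8-aligned); 8..16  rss  (8B, 8-aligned); 16..24  cpu  (8B, 8-aligned); sizeof = 24, alignof = 8
0..8  team  (8B, 8-aligned)
8..10  ammo  (2B, 2-aligned)
10..11  target  (1B, 1-aligned)
11..16  -- padding (5B)
16..24  hp  (8B, 8-aligned)
24..48  y  (24B, 8-aligned)
within Msg: cpu at 16
24 + 16 = 40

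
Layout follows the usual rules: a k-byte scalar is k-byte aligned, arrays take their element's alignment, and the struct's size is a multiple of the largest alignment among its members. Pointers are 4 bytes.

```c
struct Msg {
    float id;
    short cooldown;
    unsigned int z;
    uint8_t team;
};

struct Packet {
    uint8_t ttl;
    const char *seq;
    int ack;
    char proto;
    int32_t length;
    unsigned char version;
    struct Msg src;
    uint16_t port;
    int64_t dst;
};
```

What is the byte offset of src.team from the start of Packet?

Msg: id at 0 (size 4, align 4) → ends 4; cooldown at 4 (size 2, align 2) → ends 6; pad 2 to align 4 for z; z at 8 (size 4, align 4) → ends 12; team at 12 (size 1, align 1) → ends 13; tail pad 3 to reach multiple of 4; total 16 bytes, alignment 4
ttl at 0 (size 1, align 1) → ends 1
pad 3 to align 4 for seq
seq at 4 (size 4, align 4) → ends 8
ack at 8 (size 4, align 4) → ends 12
proto at 12 (size 1, align 1) → ends 13
pad 3 to align 4 for length
length at 16 (size 4, align 4) → ends 20
version at 20 (size 1, align 1) → ends 21
pad 3 to align 4 for src
src at 24 (size 16, align 4) → ends 40
within Msg: team at 12
24 + 12 = 36

36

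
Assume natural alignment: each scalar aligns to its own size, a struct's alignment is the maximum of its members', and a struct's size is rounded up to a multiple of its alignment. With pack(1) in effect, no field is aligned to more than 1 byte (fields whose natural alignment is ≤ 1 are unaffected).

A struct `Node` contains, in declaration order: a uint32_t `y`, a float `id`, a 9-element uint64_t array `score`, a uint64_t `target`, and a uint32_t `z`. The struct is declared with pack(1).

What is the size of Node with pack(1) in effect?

92

y at 0 (size 4, align 1) → ends 4
id at 4 (size 4, align 1) → ends 8
score at 8 (size 72, align 1) → ends 80
target at 80 (size 8, align 1) → ends 88
z at 88 (size 4, align 1) → ends 92
total 92 bytes, alignment 1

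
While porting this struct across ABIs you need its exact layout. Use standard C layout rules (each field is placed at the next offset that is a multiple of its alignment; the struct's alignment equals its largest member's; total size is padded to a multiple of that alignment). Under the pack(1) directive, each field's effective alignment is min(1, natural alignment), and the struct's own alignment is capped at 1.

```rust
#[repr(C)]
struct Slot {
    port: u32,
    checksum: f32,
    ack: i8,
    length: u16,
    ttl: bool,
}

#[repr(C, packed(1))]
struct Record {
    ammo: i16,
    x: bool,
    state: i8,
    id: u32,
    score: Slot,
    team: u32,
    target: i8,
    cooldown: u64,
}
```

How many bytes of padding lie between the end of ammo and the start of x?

Slot: 0..4  port  (4B, 4-aligned); 4..8  checksum  (4B, 4-aligned); 8..9  ack  (1B, 1-aligned); 9..10  -- padding (1B); 10..12  length  (2B, 2-aligned); 12..13  ttl  (1B, 1-aligned); 13..16  -- tail padding (3B); sizeof = 16, alignof = 4
0..2  ammo  (2B, 1-aligned)
2..3  x  (1B, 1-aligned)

0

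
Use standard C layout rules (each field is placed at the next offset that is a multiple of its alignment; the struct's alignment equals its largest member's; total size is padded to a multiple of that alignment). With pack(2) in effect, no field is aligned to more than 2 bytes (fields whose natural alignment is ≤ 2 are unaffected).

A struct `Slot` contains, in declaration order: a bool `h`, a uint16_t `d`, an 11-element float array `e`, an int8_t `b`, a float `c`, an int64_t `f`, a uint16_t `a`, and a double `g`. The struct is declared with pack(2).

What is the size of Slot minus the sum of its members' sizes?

0..1  h  (1B, 1-aligned)
1..2  -- padding (1B)
2..4  d  (2B, 2-aligned)
4..48  e  (44B, 2-aligned)
48..49  b  (1B, 1-aligned)
49..50  -- padding (1B)
50..54  c  (4B, 2-aligned)
54..62  f  (8B, 2-aligned)
62..64  a  (2B, 2-aligned)
64..72  g  (8B, 2-aligned)
sizeof = 72, alignof = 2
data bytes 70, size 72 → padding 2

2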